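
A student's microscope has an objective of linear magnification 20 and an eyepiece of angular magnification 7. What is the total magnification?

The overall magnification of a compound microscope is the product of the objective and eyepiece magnifications:
M = M_obj x M_eye = 20 x 7 = 140.

140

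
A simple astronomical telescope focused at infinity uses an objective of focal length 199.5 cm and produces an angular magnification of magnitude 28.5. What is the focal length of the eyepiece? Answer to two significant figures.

|M| = f_obj/f_eye, so f_eye = f_obj/|M| = 199.5/28.5 = 7.000 cm.

7.0 cm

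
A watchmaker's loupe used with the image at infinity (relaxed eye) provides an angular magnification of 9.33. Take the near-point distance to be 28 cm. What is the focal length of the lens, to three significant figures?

3.00 cm

For the image at infinity, M = D/f.
f = D/M = 28/9.33 = 3.001 cm.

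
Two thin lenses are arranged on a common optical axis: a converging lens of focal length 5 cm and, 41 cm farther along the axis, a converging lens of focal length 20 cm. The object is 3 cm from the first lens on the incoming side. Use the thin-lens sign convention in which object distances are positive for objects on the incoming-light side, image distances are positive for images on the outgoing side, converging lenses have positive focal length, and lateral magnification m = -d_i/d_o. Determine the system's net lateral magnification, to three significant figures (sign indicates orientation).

Applying the thin-lens equation to the first lens, 1/5 = 1/3 + 1/d_i1, which gives d_i1 = -7.500 cm.
Its lateral magnification is m_1 = -d_i1/d_o1 = -(-7.500)/3 = 2.5000.
With d_i1 < 0 the first image is virtual and lies on the object side; the object distance for lens 2 is d_o2 = 41 - (-7.500) = 48.500 cm.
Applying the thin-lens equation again with f_2 = 20 cm and d_o2 = 48.500 cm gives d_i2 = 34.035 cm.
m_2 = -(34.035)/(48.500) = -0.7018.
Total m = m_1 x m_2 = (2.5000)(-0.7018) = -1.7544.

-1.75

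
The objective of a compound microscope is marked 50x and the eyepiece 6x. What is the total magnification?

300

The overall magnification of a compound microscope is the product of the objective and eyepiece magnifications:
M = M_obj x M_eye = 50 x 6 = 300.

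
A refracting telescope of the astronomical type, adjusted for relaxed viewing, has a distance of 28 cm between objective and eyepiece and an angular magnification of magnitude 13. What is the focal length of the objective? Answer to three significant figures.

In normal adjustment the tube length equals f_obj + f_eye and |M| = f_obj/f_eye.
So f_obj = 13 f_eye and 13 f_eye + f_eye = 28 cm, giving f_eye = 28/14 = 2.000 cm and f_obj = 26.000 cm.

26.0 cm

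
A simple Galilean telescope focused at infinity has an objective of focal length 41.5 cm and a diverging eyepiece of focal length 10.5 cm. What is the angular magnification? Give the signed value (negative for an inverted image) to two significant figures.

M = -f_obj/f_eye = -41.5/(-10.5) = 3.952.

4.0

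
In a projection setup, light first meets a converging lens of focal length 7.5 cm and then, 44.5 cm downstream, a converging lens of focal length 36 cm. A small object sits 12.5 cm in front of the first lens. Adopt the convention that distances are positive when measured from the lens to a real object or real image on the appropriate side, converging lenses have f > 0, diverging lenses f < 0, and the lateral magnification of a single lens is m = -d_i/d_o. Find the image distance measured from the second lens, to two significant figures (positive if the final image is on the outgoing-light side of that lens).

-90 cm

Applying the thin-lens equation to the first lens, 1/7.5 = 1/12.5 + 1/d_i1, which gives d_i1 = 18.750 cm.
That image sits 25.750 cm in front of the second lens, so d_o2 = 25.750 cm.
Applying the thin-lens equation again with f_2 = 36 cm and d_o2 = 25.750 cm gives d_i2 = -90.439 cm.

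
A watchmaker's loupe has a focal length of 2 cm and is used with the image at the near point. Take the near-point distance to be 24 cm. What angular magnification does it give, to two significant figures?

13

M = 1 + D/f = 1 + 24/2 = 13.000.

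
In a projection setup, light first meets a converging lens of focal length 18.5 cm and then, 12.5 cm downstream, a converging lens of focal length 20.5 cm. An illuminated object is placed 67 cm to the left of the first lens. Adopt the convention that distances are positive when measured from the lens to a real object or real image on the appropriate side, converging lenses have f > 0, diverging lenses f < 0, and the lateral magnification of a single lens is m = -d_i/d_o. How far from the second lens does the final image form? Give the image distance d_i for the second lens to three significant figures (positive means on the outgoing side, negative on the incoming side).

7.98 cm

First lens: d_i1 = 1/(1/18.5 - 1/67) = 25.557 cm.
Since 25.557 cm > 12.5 cm, the first image lies past the second lens and serves as a virtual object: d_o2 = L - d_i1 = -13.057 cm.
Second lens: d_i2 = 1/(1/20.5 - 1/(-13.057)) = 7.976 cm.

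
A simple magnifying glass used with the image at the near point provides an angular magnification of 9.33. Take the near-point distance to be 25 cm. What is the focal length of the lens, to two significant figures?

3.0 cm

For the image at the near point, M = 1 + D/f.
f = D/(M - 1) = 25/(9.33 - 1) = 3.001 cm.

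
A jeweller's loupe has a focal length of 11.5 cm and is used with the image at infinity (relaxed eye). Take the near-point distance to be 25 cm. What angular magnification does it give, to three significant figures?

2.17

M = D/f = 25/11.5 = 2.174.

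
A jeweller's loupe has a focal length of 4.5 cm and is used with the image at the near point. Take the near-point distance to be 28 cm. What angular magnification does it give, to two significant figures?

M = 1 + D/f = 1 + 28/4.5 = 7.222.

7.2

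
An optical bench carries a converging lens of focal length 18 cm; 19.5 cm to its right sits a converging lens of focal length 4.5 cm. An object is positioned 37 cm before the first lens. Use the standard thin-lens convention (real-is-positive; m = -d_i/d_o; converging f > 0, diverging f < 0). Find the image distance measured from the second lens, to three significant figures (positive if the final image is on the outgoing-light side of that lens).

First lens: d_i1 = 1/(1/18 - 1/37) = 35.053 cm.
This image would form 35.053 cm past lens 1, i.e. 15.553 cm beyond lens 2, so it is a virtual object for lens 2: d_o2 = 19.5 - 35.053 = -15.553 cm.
Second lens: d_i2 = 1/(1/4.5 - 1/(-15.553)) = 3.490 cm.

3.49 cm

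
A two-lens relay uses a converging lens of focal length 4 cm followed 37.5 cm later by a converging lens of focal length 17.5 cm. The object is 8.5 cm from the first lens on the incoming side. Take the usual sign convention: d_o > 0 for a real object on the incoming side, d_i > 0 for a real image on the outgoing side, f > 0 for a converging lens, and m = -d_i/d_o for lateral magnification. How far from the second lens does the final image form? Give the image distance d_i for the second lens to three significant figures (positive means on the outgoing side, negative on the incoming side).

Lens 1: 1/d_i1 = 1/f_1 - 1/d_o1 = 1/4 - 1/8.5 = 0.13235 cm^-1, so d_i1 = 7.556 cm.
The intermediate image is 7.556 cm to the right of lens 1, so d_o2 = L - d_i1 = 37.5 - 7.556 = 29.944 cm.
Lens 2: 1/d_i2 = 1/f_2 - 1/d_o2 = 1/17.5 - 1/(29.944) = 0.02375 cm^-1, so d_i2 = 42.109 cm.

42.1 cm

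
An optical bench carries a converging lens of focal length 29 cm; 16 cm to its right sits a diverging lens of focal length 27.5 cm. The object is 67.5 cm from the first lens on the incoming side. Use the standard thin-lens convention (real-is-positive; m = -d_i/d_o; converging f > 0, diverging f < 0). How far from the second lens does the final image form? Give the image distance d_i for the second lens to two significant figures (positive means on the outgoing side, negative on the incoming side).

First lens: d_i1 = 1/(1/29 - 1/67.5) = 50.844 cm.
This image would form 50.844 cm past lens 1, i.e. 34.844 cm beyond lens 2, so it is a virtual object for lens 2: d_o2 = 16 - 50.844 = -34.844 cm.
Second lens: d_i2 = 1/(1/(-27.5) - 1/(-34.844)) = -130.473 cm.

-130 cm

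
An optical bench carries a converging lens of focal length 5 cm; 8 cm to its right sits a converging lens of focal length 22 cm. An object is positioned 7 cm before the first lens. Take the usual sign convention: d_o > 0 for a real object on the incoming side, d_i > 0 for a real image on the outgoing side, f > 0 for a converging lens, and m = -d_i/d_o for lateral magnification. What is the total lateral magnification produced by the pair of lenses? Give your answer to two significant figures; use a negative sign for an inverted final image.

Lens 1: 1/d_i1 = 1/f_1 - 1/d_o1 = 1/5 - 1/7 = 0.05714 cm^-1, so d_i1 = 17.500 cm.
m_1 = -(17.500)/7 = -2.5000.
Since 17.500 cm > 8 cm, the first image lies past the second lens and serves as a virtual object: d_o2 = L - d_i1 = -9.500 cm.
Lens 2: 1/d_i2 = 1/f_2 - 1/d_o2 = 1/22 - 1/(-9.500) = 0.15072 cm^-1, so d_i2 = 6.635 cm.
m_2 = -(6.635)/(-9.500) = 0.6984.
Total m = m_1 x m_2 = (-2.5000)(0.6984) = -1.7460.

-1.7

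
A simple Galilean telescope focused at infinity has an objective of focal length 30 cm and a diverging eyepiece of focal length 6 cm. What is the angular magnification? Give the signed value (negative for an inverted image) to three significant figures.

M = -f_obj/f_eye = -30/(-6) = 5.000.

5.00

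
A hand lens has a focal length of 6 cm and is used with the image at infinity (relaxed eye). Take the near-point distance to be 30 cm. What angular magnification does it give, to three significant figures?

M = D/f = 30/6 = 5.000.

5.00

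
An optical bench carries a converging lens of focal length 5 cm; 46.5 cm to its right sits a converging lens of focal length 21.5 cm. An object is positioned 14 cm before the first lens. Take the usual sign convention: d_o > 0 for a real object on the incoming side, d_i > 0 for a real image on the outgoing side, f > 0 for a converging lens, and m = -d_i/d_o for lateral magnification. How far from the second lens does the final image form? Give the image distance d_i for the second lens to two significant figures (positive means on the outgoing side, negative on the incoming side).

Applying the thin-lens equation to the first lens, 1/5 = 1/14 + 1/d_i1, which gives d_i1 = 7.778 cm.
The intermediate image is 7.778 cm to the right of lens 1, so d_o2 = L - d_i1 = 46.5 - 7.778 = 38.722 cm.
Applying the thin-lens equation again with f_2 = 21.5 cm and d_o2 = 38.722 cm gives d_i2 = 48.340 cm.

48 cm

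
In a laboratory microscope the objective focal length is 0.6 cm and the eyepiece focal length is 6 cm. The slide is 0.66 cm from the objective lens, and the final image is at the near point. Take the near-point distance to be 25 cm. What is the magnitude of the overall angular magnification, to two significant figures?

Objective: 1/d_i = 1/f_obj - 1/d_o = 1/0.6 - 1/0.66 = 0.15152 cm^-1, so d_i = 6.600 cm.
m_obj = -d_i/d_o = -6.600/0.66 = -10.000.
Eyepiece angular magnification (image at near point): M_eye = 1 + D/f_e = 1 + 25/6 = 5.167.
Overall M = m_obj x M_eye = (-10.000)(5.167) = -51.67.
|M| = 51.67.

52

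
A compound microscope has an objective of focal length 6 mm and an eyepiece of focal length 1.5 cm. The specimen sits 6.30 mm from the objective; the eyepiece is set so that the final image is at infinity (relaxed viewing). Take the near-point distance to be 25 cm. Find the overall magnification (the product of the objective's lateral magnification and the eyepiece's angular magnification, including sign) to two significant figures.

Convert to cm: f_obj = 6 mm = 0.6 cm; d_o = 6.30 mm = 0.63 cm.
Objective: 1/d_i = 1/f_obj - 1/d_o = 1/0.6 - 1/0.63 = 0.07937 cm^-1, so d_i = 12.600 cm.
m_obj = -d_i/d_o = -12.600/0.63 = -20.000.
Eyepiece angular magnification (image at infinity): M_eye = D/f_e = 25/1.5 = 16.667.
Overall M = m_obj x M_eye = (-20.000)(16.667) = -333.33.

-330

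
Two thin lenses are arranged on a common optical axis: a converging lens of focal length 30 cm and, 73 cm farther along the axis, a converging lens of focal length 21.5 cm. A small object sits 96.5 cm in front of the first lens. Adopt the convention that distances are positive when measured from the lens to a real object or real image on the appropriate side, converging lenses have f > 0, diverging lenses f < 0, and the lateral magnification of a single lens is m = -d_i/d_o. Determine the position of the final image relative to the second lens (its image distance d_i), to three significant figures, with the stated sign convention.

79.5 cm

Applying the thin-lens equation to the first lens, 1/30 = 1/96.5 + 1/d_i1, which gives d_i1 = 43.534 cm.
Object distance for lens 2: d_o2 = 73 - 43.534 = 29.466 cm.
Applying the thin-lens equation again with f_2 = 21.5 cm and d_o2 = 29.466 cm gives d_i2 = 79.527 cm.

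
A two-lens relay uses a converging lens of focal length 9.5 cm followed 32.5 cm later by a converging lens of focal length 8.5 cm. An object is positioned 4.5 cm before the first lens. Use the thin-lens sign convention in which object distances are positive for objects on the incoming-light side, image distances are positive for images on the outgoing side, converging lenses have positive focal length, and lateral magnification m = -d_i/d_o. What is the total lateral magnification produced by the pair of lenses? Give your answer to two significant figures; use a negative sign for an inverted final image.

-0.50

First lens: d_i1 = 1/(1/9.5 - 1/4.5) = -8.550 cm.
m_1 = -(-8.550)/4.5 = 1.9000.
The intermediate image is virtual, 8.550 cm to the left of lens 1, so d_o2 = L - d_i1 = 32.5 - (-8.550) = 41.050 cm.
Second lens: d_i2 = 1/(1/8.5 - 1/(41.050)) = 10.720 cm.
m_2 = -(10.720)/(41.050) = -0.2611.
The system's lateral magnification is m_1 m_2 = (1.9000)(-0.2611) = -0.4962.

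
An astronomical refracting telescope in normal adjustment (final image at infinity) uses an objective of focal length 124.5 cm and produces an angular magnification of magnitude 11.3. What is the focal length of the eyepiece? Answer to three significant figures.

11.0 cm

|M| = f_obj/f_eye, so f_eye = f_obj/|M| = 124.5/11.3 = 11.018 cm.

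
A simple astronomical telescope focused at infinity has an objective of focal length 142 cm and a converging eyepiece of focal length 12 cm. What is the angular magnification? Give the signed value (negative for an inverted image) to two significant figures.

-12

M = -f_obj/f_eye = -142/(12) = -11.833.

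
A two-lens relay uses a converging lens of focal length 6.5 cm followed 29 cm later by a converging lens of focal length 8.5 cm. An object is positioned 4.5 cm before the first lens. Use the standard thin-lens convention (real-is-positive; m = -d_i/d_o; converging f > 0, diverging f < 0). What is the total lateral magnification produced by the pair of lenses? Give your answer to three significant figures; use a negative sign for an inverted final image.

Lens 1: 1/d_i1 = 1/f_1 - 1/d_o1 = 1/6.5 - 1/4.5 = -0.06838 cm^-1, so d_i1 = -14.625 cm.
m_1 = -(-14.625)/4.5 = 3.2500.
With d_i1 < 0 the first image is virtual and lies on the object side; the object distance for lens 2 is d_o2 = 29 - (-14.625) = 43.625 cm.
Lens 2: 1/d_i2 = 1/f_2 - 1/d_o2 = 1/8.5 - 1/(43.625) = 0.09472 cm^-1, so d_i2 = 10.557 cm.
m_2 = -(10.557)/(43.625) = -0.2420.
The system's lateral magnification is m_1 m_2 = (3.2500)(-0.2420) = -0.7865.

-0.786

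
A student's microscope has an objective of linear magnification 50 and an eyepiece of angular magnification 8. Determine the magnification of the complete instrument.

400

The overall magnification of a compound microscope is the product of the objective and eyepiece magnifications:
M = M_obj x M_eye = 50 x 8 = 400.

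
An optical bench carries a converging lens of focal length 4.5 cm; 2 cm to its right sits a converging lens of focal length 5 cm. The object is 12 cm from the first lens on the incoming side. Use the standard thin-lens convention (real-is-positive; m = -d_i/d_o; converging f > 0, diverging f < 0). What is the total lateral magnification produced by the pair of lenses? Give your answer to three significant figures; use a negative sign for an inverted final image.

Lens 1: 1/d_i1 = 1/f_1 - 1/d_o1 = 1/4.5 - 1/12 = 0.13889 cm^-1, so d_i1 = 7.200 cm.
m_1 = -(7.200)/12 = -0.6000.
This image would form 7.200 cm past lens 1, i.e. 5.200 cm beyond lens 2, so it is a virtual object for lens 2: d_o2 = 2 - 7.200 = -5.200 cm.
Lens 2: 1/d_i2 = 1/f_2 - 1/d_o2 = 1/5 - 1/(-5.200) = 0.39231 cm^-1, so d_i2 = 2.549 cm.
m_2 = -(2.549)/(-5.200) = 0.4902.
The system's lateral magnification is m_1 m_2 = (-0.6000)(0.4902) = -0.2941.

-0.294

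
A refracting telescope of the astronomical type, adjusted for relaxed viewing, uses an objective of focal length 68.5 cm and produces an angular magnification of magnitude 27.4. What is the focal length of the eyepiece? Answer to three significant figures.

2.50 cm

|M| = f_obj/f_eye, so f_eye = f_obj/|M| = 68.5/27.4 = 2.500 cm.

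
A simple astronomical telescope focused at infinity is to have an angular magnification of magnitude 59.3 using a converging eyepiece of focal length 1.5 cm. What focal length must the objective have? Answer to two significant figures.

89 cm

|M| = f_obj/|f_eye|, so f_obj = |M| x |f_eye| = 59.3 x 1.5 = 88.950 cm.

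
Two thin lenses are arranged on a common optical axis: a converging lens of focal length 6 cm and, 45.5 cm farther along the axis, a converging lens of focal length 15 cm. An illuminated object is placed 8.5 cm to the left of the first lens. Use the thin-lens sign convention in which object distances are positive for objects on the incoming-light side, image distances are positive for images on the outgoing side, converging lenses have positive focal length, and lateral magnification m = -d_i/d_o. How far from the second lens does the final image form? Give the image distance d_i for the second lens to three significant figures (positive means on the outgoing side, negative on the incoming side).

37.3 cm

First lens: d_i1 = 1/(1/6 - 1/8.5) = 20.400 cm.
Object distance for lens 2: d_o2 = 45.5 - 20.400 = 25.100 cm.
Second lens: d_i2 = 1/(1/15 - 1/(25.100)) = 37.277 cm.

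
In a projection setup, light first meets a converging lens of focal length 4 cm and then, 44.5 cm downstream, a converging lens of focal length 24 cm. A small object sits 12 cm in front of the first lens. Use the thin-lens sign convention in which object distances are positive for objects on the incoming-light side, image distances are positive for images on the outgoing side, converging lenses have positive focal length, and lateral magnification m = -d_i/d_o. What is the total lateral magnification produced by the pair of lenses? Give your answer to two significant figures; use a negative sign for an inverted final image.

0.83

First lens: d_i1 = 1/(1/4 - 1/12) = 6.000 cm.
m_1 = -(6.000)/12 = -0.5000.
The intermediate image is 6.000 cm to the right of lens 1, so d_o2 = L - d_i1 = 44.5 - 6.000 = 38.500 cm.
Second lens: d_i2 = 1/(1/24 - 1/(38.500)) = 63.724 cm.
m_2 = -(63.724)/(38.500) = -1.6552.
Overall magnification: m = m_1 m_2 = 0.8276.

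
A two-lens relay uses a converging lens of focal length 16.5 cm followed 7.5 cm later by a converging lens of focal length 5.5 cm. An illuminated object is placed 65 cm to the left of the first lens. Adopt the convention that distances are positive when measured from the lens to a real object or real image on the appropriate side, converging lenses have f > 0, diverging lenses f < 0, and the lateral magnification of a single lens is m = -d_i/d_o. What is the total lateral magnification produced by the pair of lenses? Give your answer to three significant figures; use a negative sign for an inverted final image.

-0.0930

Lens 1: 1/d_i1 = 1/f_1 - 1/d_o1 = 1/16.5 - 1/65 = 0.04522 cm^-1, so d_i1 = 22.113 cm.
m_1 = -(22.113)/65 = -0.3402.
This image would form 22.113 cm past lens 1, i.e. 14.613 cm beyond lens 2, so it is a virtual object for lens 2: d_o2 = 7.5 - 22.113 = -14.613 cm.
Lens 2: 1/d_i2 = 1/f_2 - 1/d_o2 = 1/5.5 - 1/(-14.613) = 0.25025 cm^-1, so d_i2 = 3.996 cm.
m_2 = -(3.996)/(-14.613) = 0.2734.
The system's lateral magnification is m_1 m_2 = (-0.3402)(0.2734) = -0.0930.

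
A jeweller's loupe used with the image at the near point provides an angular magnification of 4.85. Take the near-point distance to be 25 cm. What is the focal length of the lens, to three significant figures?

6.49 cm

For the image at the near point, M = 1 + D/f.
f = D/(M - 1) = 25/(4.85 - 1) = 6.494 cm.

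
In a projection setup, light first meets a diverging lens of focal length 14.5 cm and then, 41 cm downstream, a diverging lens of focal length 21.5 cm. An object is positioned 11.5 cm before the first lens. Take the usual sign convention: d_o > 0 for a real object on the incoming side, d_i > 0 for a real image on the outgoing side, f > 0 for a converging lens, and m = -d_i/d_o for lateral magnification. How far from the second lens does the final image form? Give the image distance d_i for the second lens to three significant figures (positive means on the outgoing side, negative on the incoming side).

Lens 1: 1/d_i1 = 1/f_1 - 1/d_o1 = 1/(-14.5) - 1/11.5 = -0.15592 cm^-1, so d_i1 = -6.413 cm.
With d_i1 < 0 the first image is virtual and lies on the object side; the object distance for lens 2 is d_o2 = 41 - (-6.413) = 47.413 cm.
Lens 2: 1/d_i2 = 1/f_2 - 1/d_o2 = 1/(-21.5) - 1/(47.413) = -0.06760 cm^-1, so d_i2 = -14.792 cm.

-14.8 cm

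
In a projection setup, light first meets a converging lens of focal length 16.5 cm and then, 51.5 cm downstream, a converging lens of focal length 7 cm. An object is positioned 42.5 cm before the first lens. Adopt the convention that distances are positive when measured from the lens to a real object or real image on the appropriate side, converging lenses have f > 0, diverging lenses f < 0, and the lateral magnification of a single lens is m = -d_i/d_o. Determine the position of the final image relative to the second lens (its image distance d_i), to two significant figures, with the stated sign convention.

Lens 1: 1/d_i1 = 1/f_1 - 1/d_o1 = 1/16.5 - 1/42.5 = 0.03708 cm^-1, so d_i1 = 26.971 cm.
That image sits 24.529 cm in front of the second lens, so d_o2 = 24.529 cm.
Lens 2: 1/d_i2 = 1/f_2 - 1/d_o2 = 1/7 - 1/(24.529) = 0.10209 cm^-1, so d_i2 = 9.795 cm.

9.8 cm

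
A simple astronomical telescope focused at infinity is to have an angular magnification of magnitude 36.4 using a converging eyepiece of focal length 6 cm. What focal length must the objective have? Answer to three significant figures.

218 cm

|M| = f_obj/|f_eye|, so f_obj = |M| x |f_eye| = 36.4 x 6 = 218.400 cm.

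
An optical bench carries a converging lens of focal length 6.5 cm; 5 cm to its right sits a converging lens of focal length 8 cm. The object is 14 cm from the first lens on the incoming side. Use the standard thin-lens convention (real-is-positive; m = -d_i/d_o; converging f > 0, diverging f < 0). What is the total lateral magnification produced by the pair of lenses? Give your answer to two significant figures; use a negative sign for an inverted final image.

Applying the thin-lens equation to the first lens, 1/6.5 = 1/14 + 1/d_i1, which gives d_i1 = 12.133 cm.
Its lateral magnification is m_1 = -d_i1/d_o1 = -(12.133)/14 = -0.8667.
This image would form 12.133 cm past lens 1, i.e. 7.133 cm beyond lens 2, so it is a virtual object for lens 2: d_o2 = 5 - 12.133 = -7.133 cm.
Applying the thin-lens equation again with f_2 = 8 cm and d_o2 = -7.133 cm gives d_i2 = 3.771 cm.
m_2 = -(3.771)/(-7.133) = 0.5286.
Total m = m_1 x m_2 = (-0.8667)(0.5286) = -0.4581.

-0.46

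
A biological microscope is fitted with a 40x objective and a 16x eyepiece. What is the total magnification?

640

The overall magnification of a compound microscope is the product of the objective and eyepiece magnifications:
M = M_obj x M_eye = 40 x 16 = 640.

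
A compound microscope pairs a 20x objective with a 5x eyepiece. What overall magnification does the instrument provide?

100

The overall magnification of a compound microscope is the product of the objective and eyepiece magnifications:
M = M_obj x M_eye = 20 x 5 = 100.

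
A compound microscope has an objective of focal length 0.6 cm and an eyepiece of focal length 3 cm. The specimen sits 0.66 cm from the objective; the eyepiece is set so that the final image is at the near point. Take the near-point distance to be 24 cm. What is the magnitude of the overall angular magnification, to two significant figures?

Objective: 1/d_i = 1/f_obj - 1/d_o = 1/0.6 - 1/0.66 = 0.15152 cm^-1, so d_i = 6.600 cm.
m_obj = -d_i/d_o = -6.600/0.66 = -10.000.
Eyepiece angular magnification (image at near point): M_eye = 1 + D/f_e = 1 + 24/3 = 9.000.
Overall M = m_obj x M_eye = (-10.000)(9.000) = -90.00.
|M| = 90.00.

90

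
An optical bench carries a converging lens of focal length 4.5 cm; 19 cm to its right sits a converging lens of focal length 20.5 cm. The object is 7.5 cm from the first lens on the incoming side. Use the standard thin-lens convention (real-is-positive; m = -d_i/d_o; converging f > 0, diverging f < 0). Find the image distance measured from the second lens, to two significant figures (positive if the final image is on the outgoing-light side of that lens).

-12 cm

First lens: d_i1 = 1/(1/4.5 - 1/7.5) = 11.250 cm.
That image sits 7.750 cm in front of the second lens, so d_o2 = 7.750 cm.
Second lens: d_i2 = 1/(1/20.5 - 1/(7.750)) = -12.461 cm.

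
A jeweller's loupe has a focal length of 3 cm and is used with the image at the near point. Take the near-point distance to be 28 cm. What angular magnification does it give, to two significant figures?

M = 1 + D/f = 1 + 28/3 = 10.333.

10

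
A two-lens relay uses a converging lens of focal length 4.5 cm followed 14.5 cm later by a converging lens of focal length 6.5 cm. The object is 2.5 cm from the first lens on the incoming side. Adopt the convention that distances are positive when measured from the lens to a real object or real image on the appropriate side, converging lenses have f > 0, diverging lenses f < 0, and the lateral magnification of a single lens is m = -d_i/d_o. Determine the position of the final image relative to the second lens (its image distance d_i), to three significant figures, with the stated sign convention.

9.60 cm

Lens 1: 1/d_i1 = 1/f_1 - 1/d_o1 = 1/4.5 - 1/2.5 = -0.17778 cm^-1, so d_i1 = -5.625 cm.
With d_i1 < 0 the first image is virtual and lies on the object side; the object distance for lens 2 is d_o2 = 14.5 - (-5.625) = 20.125 cm.
Lens 2: 1/d_i2 = 1/f_2 - 1/d_o2 = 1/6.5 - 1/(20.125) = 0.10416 cm^-1, so d_i2 = 9.601 cm.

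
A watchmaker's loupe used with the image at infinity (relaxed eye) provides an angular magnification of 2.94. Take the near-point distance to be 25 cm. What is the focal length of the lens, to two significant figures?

For the image at infinity, M = D/f.
f = D/M = 25/2.94 = 8.503 cm.

8.5 cm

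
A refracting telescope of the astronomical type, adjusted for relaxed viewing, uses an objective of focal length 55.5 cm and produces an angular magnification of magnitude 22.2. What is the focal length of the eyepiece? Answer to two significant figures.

|M| = f_obj/f_eye, so f_eye = f_obj/|M| = 55.5/22.2 = 2.500 cm.

2.5 cm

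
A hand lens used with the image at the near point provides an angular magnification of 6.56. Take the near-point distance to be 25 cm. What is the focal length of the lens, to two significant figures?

4.5 cm

For the image at the near point, M = 1 + D/f.
f = D/(M - 1) = 25/(6.56 - 1) = 4.496 cm.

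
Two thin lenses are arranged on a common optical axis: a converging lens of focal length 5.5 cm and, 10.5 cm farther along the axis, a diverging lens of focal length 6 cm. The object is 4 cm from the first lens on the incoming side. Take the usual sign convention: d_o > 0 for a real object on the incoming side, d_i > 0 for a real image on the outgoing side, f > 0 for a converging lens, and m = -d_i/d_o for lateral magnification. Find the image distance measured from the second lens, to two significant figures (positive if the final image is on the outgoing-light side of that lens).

-4.8 cm

Lens 1: 1/d_i1 = 1/f_1 - 1/d_o1 = 1/5.5 - 1/4 = -0.06818 cm^-1, so d_i1 = -14.667 cm.
The intermediate image is virtual, 14.667 cm to the left of lens 1, so d_o2 = L - d_i1 = 10.5 - (-14.667) = 25.167 cm.
Lens 2: 1/d_i2 = 1/f_2 - 1/d_o2 = 1/(-6) - 1/(25.167) = -0.20640 cm^-1, so d_i2 = -4.845 cm.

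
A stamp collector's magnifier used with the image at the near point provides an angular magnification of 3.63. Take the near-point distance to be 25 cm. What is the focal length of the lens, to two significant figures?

9.5 cm

For the image at the near point, M = 1 + D/f.
f = D/(M - 1) = 25/(3.63 - 1) = 9.506 cm.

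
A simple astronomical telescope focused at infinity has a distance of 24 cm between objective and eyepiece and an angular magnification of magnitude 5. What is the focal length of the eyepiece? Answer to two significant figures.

In normal adjustment the tube length equals f_obj + f_eye and |M| = f_obj/f_eye.
So f_obj = 5 f_eye and 5 f_eye + f_eye = 24 cm, giving f_eye = 24/6 = 4.000 cm and f_obj = 20.000 cm.

4.0 cm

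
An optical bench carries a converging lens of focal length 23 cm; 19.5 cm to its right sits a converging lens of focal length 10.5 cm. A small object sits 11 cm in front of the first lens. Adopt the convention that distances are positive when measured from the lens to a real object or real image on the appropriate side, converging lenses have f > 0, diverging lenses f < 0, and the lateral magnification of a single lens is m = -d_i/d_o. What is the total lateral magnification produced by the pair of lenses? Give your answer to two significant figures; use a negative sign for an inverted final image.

-0.67

First lens: d_i1 = 1/(1/23 - 1/11) = -21.083 cm.
m_1 = -(-21.083)/11 = 1.9167.
With d_i1 < 0 the first image is virtual and lies on the object side; the object distance for lens 2 is d_o2 = 19.5 - (-21.083) = 40.583 cm.
Second lens: d_i2 = 1/(1/10.5 - 1/(40.583)) = 14.165 cm.
m_2 = -(14.165)/(40.583) = -0.3490.
Total m = m_1 x m_2 = (1.9167)(-0.3490) = -0.6690.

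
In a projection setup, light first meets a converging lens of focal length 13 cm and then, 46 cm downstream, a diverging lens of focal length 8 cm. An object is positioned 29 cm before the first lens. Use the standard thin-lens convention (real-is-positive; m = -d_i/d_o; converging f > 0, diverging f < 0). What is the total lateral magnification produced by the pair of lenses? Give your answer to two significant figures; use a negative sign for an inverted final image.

First lens: d_i1 = 1/(1/13 - 1/29) = 23.562 cm.
m_1 = -(23.562)/29 = -0.8125.
The intermediate image is 23.562 cm to the right of lens 1, so d_o2 = L - d_i1 = 46 - 23.562 = 22.438 cm.
Second lens: d_i2 = 1/(1/(-8) - 1/(22.438)) = -5.897 cm.
m_2 = -(-5.897)/(22.438) = 0.2628.
The system's lateral magnification is m_1 m_2 = (-0.8125)(0.2628) = -0.2136.

-0.21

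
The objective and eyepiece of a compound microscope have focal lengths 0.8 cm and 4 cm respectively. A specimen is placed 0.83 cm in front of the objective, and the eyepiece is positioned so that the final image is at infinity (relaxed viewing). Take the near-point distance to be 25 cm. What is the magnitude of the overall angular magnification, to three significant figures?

Objective: 1/d_i = 1/f_obj - 1/d_o = 1/0.8 - 1/0.83 = 0.04518 cm^-1, so d_i = 22.133 cm.
m_obj = -d_i/d_o = -22.133/0.83 = -26.667.
Eyepiece angular magnification (image at infinity): M_eye = D/f_e = 25/4 = 6.250.
Overall M = m_obj x M_eye = (-26.667)(6.250) = -166.67.
|M| = 166.67.

167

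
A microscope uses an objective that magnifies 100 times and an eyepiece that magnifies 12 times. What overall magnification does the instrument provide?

The overall magnification of a compound microscope is the product of the objective and eyepiece magnifications:
M = M_obj x M_eye = 100 x 12 = 1200.

1200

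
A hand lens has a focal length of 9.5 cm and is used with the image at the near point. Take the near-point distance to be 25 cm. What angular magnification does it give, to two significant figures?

M = 1 + D/f = 1 + 25/9.5 = 3.632.

3.6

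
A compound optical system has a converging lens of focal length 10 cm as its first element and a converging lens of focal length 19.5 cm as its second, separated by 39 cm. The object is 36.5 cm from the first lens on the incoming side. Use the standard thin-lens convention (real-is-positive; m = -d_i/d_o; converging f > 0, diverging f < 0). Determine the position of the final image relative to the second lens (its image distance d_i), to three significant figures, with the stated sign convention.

First lens: d_i1 = 1/(1/10 - 1/36.5) = 13.774 cm.
The intermediate image is 13.774 cm to the right of lens 1, so d_o2 = L - d_i1 = 39 - 13.774 = 25.226 cm.
Second lens: d_i2 = 1/(1/19.5 - 1/(25.226)) = 85.903 cm.

85.9 cm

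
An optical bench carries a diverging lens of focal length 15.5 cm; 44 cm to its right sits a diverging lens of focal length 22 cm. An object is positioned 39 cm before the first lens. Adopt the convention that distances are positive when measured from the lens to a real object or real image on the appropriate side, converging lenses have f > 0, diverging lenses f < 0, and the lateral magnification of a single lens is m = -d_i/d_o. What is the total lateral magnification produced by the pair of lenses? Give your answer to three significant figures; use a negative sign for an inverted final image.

0.0812

First lens: d_i1 = 1/(1/(-15.5) - 1/39) = -11.092 cm.
m_1 = -(-11.092)/39 = 0.2844.
The intermediate image is virtual, 11.092 cm to the left of lens 1, so d_o2 = L - d_i1 = 44 - (-11.092) = 55.092 cm.
Second lens: d_i2 = 1/(1/(-22) - 1/(55.092)) = -15.722 cm.
m_2 = -(-15.722)/(55.092) = 0.2854.
The system's lateral magnification is m_1 m_2 = (0.2844)(0.2854) = 0.0812.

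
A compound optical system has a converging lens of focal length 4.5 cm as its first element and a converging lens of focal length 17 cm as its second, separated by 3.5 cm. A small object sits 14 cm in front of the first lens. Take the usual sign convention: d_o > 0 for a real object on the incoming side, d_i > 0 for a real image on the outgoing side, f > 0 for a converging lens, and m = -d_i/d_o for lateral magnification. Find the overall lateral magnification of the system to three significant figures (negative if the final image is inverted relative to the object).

Lens 1: 1/d_i1 = 1/f_1 - 1/d_o1 = 1/4.5 - 1/14 = 0.15079 cm^-1, so d_i1 = 6.632 cm.
m_1 = -(6.632)/14 = -0.4737.
This image would form 6.632 cm past lens 1, i.e. 3.132 cm beyond lens 2, so it is a virtual object for lens 2: d_o2 = 3.5 - 6.632 = -3.132 cm.
Lens 2: 1/d_i2 = 1/f_2 - 1/d_o2 = 1/17 - 1/(-3.132) = 0.37815 cm^-1, so d_i2 = 2.644 cm.
m_2 = -(2.644)/(-3.132) = 0.8444.
Total m = m_1 x m_2 = (-0.4737)(0.8444) = -0.4000.

-0.400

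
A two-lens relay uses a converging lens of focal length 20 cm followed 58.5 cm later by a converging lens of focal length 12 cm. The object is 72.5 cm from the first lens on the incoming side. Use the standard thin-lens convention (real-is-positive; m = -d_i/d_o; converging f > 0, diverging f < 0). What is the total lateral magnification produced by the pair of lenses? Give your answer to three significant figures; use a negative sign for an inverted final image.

First lens: d_i1 = 1/(1/20 - 1/72.5) = 27.619 cm.
m_1 = -(27.619)/72.5 = -0.3810.
That image sits 30.881 cm in front of the second lens, so d_o2 = 30.881 cm.
Second lens: d_i2 = 1/(1/12 - 1/(30.881)) = 19.627 cm.
m_2 = -(19.627)/(30.881) = -0.6356.
Overall magnification: m = m_1 m_2 = 0.2421.

0.242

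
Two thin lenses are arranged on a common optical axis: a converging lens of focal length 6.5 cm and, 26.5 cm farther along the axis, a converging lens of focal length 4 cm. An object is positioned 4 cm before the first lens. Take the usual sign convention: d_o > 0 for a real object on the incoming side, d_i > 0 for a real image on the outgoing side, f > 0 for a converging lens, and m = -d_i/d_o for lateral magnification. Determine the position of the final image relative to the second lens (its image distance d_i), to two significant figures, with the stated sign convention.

4.5 cm

Lens 1: 1/d_i1 = 1/f_1 - 1/d_o1 = 1/6.5 - 1/4 = -0.09615 cm^-1, so d_i1 = -10.400 cm.
With d_i1 < 0 the first image is virtual and lies on the object side; the object distance for lens 2 is d_o2 = 26.5 - (-10.400) = 36.900 cm.
Lens 2: 1/d_i2 = 1/f_2 - 1/d_o2 = 1/4 - 1/(36.900) = 0.22290 cm^-1, so d_i2 = 4.486 cm.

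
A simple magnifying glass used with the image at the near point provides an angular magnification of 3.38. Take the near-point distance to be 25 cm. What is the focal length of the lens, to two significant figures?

For the image at the near point, M = 1 + D/f.
f = D/(M - 1) = 25/(3.38 - 1) = 10.504 cm.

11 cm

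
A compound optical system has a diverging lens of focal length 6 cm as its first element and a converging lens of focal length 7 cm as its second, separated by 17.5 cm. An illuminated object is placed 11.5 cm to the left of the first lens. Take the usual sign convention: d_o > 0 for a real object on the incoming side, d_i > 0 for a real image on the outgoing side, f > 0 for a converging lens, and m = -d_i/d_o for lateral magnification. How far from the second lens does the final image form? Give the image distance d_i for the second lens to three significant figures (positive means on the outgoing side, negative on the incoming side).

10.4 cm

Applying the thin-lens equation to the first lens, 1/(-6) = 1/11.5 + 1/d_i1, which gives d_i1 = -3.943 cm.
With d_i1 < 0 the first image is virtual and lies on the object side; the object distance for lens 2 is d_o2 = 17.5 - (-3.943) = 21.443 cm.
Applying the thin-lens equation again with f_2 = 7 cm and d_o2 = 21.443 cm gives d_i2 = 10.393 cm.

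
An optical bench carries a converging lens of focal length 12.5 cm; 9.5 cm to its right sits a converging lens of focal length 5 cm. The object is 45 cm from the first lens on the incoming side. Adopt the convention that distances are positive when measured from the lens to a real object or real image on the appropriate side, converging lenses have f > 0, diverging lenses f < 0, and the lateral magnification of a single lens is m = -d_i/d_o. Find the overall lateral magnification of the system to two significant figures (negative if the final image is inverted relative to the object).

-0.15

Applying the thin-lens equation to the first lens, 1/12.5 = 1/45 + 1/d_i1, which gives d_i1 = 17.308 cm.
Its lateral magnification is m_1 = -d_i1/d_o1 = -(17.308)/45 = -0.3846.
This image would form 17.308 cm past lens 1, i.e. 7.808 cm beyond lens 2, so it is a virtual object for lens 2: d_o2 = 9.5 - 17.308 = -7.808 cm.
Applying the thin-lens equation again with f_2 = 5 cm and d_o2 = -7.808 cm gives d_i2 = 3.048 cm.
m_2 = -(3.048)/(-7.808) = 0.3904.
The system's lateral magnification is m_1 m_2 = (-0.3846)(0.3904) = -0.1502.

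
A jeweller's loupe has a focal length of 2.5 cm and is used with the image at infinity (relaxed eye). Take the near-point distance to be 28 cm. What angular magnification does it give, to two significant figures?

M = D/f = 28/2.5 = 11.200.

11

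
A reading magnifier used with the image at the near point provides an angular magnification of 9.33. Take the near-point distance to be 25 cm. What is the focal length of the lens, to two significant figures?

3.0 cm

For the image at the near point, M = 1 + D/f.
f = D/(M - 1) = 25/(9.33 - 1) = 3.001 cm.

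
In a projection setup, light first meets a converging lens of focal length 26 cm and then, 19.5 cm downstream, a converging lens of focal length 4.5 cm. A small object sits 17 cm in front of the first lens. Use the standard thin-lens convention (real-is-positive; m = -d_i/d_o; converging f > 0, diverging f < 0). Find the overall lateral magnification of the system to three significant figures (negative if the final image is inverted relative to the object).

-0.203

First lens: d_i1 = 1/(1/26 - 1/17) = -49.111 cm.
m_1 = -(-49.111)/17 = 2.8889.
The intermediate image is virtual, 49.111 cm to the left of lens 1, so d_o2 = L - d_i1 = 19.5 - (-49.111) = 68.611 cm.
Second lens: d_i2 = 1/(1/4.5 - 1/(68.611)) = 4.816 cm.
m_2 = -(4.816)/(68.611) = -0.0702.
Total m = m_1 x m_2 = (2.8889)(-0.0702) = -0.2028.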